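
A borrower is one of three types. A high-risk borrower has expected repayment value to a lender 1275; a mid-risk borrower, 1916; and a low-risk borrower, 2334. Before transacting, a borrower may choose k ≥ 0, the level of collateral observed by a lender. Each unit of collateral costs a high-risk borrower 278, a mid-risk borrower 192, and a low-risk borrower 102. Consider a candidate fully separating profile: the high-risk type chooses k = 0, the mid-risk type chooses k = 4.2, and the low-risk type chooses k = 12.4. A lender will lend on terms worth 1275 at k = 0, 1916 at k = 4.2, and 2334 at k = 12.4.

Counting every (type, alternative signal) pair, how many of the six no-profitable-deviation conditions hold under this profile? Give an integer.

Mid-risk (own payoff 1916 − 192×4.2 = 1109.6): to k=0 gives 1275 → profitable ✗; to k=12.4 gives 2334 − 192×12.4 = -46.8 → no gain ✓.
Low-risk (own payoff 2334 − 102×12.4 = 1069.2): to k=0 gives 1275 → profitable ✗; to k=4.2 gives 1916 − 102×4.2 = 1487.6 → profitable ✗.
High-risk (own payoff 1275): to k=4.2 gives 1916 − 278×4.2 = 748.4 → no gain ✓; to k=12.4 gives 2334 − 278×12.4 = -1113.2 → no gain ✓.
3 of the 6 constraints hold; not an equilibrium.

3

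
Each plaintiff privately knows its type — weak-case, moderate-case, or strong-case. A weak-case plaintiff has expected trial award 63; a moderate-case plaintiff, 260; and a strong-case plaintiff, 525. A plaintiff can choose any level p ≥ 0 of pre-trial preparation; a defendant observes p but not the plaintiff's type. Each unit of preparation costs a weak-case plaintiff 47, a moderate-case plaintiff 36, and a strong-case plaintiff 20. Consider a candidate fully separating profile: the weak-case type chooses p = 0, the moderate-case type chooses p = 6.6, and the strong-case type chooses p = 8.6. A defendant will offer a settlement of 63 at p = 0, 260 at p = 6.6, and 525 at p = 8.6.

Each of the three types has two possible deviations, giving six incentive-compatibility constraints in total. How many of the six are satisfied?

3

Strong-case (own payoff 525 − 20×8.6 = 353): to p=0 gives 63 → no gain ✓; to p=6.6 gives 260 − 20×6.6 = 128 → no gain ✓.
Moderate-case (own payoff 260 − 36×6.6 = 22.4): to p=0 gives 63 → profitable ✗; to p=8.6 gives 525 − 36×8.6 = 215.4 → profitable ✗.
Weak-case (own payoff 63): to p=6.6 gives 260 − 47×6.6 = -50.2 → no gain ✓; to p=8.6 gives 525 − 47×8.6 = 120.8 → profitable ✗.
3 of the 6 constraints hold; not an equilibrium.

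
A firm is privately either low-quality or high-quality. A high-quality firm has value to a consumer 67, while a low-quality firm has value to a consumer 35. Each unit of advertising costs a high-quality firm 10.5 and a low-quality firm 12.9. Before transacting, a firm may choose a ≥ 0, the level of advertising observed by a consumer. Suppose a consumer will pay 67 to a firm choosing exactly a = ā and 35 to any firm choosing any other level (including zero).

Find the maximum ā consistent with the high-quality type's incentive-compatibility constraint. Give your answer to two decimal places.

Choosing ā yields the high-quality type 67 − 10.5·ā; choosing zero yields 35.
The high-quality type is indifferent at 67 − 10.5·ā = 35, i.e. ā = (67 − 35) / 10.5 ≈ 3.05.
For any ā above 3.05 the high-quality type would rather pool at zero, so separation collapses.

3.05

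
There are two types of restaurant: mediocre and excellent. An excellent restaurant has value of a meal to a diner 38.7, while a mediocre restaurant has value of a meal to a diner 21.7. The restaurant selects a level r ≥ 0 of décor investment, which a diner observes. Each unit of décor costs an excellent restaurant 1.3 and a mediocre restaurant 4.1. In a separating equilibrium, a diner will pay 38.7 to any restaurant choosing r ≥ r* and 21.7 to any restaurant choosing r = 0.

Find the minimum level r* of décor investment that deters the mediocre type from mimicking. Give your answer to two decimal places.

4.15

A mediocre restaurant choosing r = 0 receives 21.7.
Imitating at r* instead would pay 38.7 at cost 4.1·r*, netting 38.7 − 4.1·r*.
Indifference: 21.7 = 38.7 − 4.1·r*, so r* = (38.7 − 21.7) / 4.1 ≈ 4.15.
At r* the mediocre type's incentive constraint just binds; the excellent type strictly prefers r* since its per-unit cost is lower.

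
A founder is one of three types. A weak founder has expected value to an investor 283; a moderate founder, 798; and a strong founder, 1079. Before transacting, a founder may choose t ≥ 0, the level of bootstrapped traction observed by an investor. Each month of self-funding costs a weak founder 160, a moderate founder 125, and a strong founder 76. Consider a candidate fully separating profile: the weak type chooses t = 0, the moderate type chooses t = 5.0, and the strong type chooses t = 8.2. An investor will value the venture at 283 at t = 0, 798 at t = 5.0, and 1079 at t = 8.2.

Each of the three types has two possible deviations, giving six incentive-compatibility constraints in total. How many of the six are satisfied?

Moderate (own payoff 798 − 125×5.0 = 173): to t=0 gives 283 → profitable ✗; to t=8.2 gives 1079 − 125×8.2 = 54 → no gain ✓.
Strong (own payoff 1079 − 76×8.2 = 455.8): to t=0 gives 283 → no gain ✓; to t=5.0 gives 798 − 76×5.0 = 418 → no gain ✓.
Weak (own payoff 283): to t=5.0 gives 798 − 160×5.0 = -2 → no gain ✓; to t=8.2 gives 1079 − 160×8.2 = -233 → no gain ✓.
5 of the 6 constraints hold; not an equilibrium.

5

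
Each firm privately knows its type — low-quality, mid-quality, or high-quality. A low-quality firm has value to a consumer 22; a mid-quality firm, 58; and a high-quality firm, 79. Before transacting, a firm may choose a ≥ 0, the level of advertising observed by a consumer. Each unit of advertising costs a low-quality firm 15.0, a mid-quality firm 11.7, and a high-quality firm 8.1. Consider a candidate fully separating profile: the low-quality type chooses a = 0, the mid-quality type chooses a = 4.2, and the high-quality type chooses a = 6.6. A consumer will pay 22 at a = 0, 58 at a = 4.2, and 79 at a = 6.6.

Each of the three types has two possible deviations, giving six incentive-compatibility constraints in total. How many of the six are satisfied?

Low-quality (own payoff 22): to a=4.2 gives 58 − 15.0×4.2 = -5 → no gain ✓; to a=6.6 gives 79 − 15.0×6.6 = -20 → no gain ✓.
Mid-quality (own payoff 58 − 11.7×4.2 = 8.86): to a=0 gives 22 → profitable ✗; to a=6.6 gives 79 − 11.7×6.6 = 1.78 → no gain ✓.
High-quality (own payoff 79 − 8.1×6.6 = 25.54): to a=0 gives 22 → no gain ✓; to a=4.2 gives 58 − 8.1×4.2 = 23.98 → no gain ✓.
5 of the 6 constraints hold; not an equilibrium.

5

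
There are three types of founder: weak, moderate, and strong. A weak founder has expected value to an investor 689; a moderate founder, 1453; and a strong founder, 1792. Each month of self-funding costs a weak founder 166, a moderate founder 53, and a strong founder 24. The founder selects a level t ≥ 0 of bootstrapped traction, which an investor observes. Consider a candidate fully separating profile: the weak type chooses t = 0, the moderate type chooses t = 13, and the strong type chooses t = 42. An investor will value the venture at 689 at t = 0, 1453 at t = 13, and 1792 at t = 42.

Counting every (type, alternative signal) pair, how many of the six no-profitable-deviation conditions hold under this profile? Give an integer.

5

Weak (own payoff 689): to t=13 gives 1453 − 166×13 = -705 → no gain ✓; to t=42 gives 1792 − 166×42 = -5180 → no gain ✓.
Strong (own payoff 1792 − 24×42 = 784): to t=0 gives 689 → no gain ✓; to t=13 gives 1453 − 24×13 = 1141 → profitable ✗.
Moderate (own payoff 1453 − 53×13 = 764): to t=0 gives 689 → no gain ✓; to t=42 gives 1792 − 53×42 = -434 → no gain ✓.
5 of the 6 constraints hold; not an equilibrium.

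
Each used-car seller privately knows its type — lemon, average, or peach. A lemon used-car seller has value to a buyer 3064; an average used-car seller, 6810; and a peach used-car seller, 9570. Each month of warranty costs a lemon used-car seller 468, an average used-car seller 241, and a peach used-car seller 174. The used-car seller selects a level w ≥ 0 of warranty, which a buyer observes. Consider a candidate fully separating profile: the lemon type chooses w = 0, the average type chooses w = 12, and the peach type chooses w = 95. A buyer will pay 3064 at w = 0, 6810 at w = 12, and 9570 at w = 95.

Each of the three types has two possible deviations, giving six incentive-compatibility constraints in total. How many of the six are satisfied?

Lemon (own payoff 3064): to w=12 gives 6810 − 468×12 = 1194 → no gain ✓; to w=95 gives 9570 − 468×95 = -34890 → no gain ✓.
Average (own payoff 6810 − 241×12 = 3918): to w=0 gives 3064 → no gain ✓; to w=95 gives 9570 − 241×95 = -13325 → no gain ✓.
Peach (own payoff 9570 − 174×95 = -6960): to w=0 gives 3064 → profitable ✗; to w=12 gives 6810 − 174×12 = 4722 → profitable ✗.
4 of the 6 constraints hold; not an equilibrium.

4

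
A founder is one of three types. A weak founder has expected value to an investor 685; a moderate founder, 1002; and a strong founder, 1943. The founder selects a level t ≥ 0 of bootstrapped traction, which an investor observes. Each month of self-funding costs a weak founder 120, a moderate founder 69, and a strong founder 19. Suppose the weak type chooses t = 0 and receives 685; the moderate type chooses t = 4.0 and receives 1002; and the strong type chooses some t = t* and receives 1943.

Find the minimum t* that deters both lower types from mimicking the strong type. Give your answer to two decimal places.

17.64

Weak type (on-path payoff 685) won't mimic when 685 ≥ 1943 − 120·t*, i.e. t* ≥ 10.48.
Moderate type (on-path payoff 1002 − 69×4.0 = 726) won't mimic when 726 ≥ 1943 − 69·t*, i.e. t* ≥ 17.64.
Both must hold, so t* = max(10.48, 17.64) = 17.64. The moderate type's constraint binds.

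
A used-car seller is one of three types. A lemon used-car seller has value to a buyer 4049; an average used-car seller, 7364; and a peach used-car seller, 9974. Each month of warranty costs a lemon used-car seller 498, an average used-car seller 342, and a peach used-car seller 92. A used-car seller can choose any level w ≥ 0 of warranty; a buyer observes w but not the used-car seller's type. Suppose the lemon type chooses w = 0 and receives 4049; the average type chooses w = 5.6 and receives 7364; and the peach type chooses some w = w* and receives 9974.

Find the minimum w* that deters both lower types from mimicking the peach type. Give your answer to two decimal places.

Average type (on-path payoff 7364 − 342×5.6 = 5448.8) won't mimic when 5448.8 ≥ 9974 − 342·w*, i.e. w* ≥ 13.23.
Lemon type (on-path payoff 4049) won't mimic when 4049 ≥ 9974 − 498·w*, i.e. w* ≥ 11.90.
Both must hold, so w* = max(11.90, 13.23) = 13.23. The average type's constraint binds.

13.23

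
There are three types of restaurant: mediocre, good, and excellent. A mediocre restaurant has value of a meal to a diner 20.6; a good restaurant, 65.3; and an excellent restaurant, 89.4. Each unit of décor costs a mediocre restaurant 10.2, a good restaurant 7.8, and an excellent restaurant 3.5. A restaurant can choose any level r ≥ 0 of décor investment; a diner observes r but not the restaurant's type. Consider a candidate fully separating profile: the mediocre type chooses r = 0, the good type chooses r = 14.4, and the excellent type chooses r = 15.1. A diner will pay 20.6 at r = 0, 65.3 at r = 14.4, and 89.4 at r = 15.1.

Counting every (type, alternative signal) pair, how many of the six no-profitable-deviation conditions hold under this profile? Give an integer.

4

Excellent (own payoff 89.4 − 3.5×15.1 = 36.55): to r=0 gives 20.6 → no gain ✓; to r=14.4 gives 65.3 − 3.5×14.4 = 14.9 → no gain ✓.
Good (own payoff 65.3 − 7.8×14.4 = -47.02): to r=0 gives 20.6 → profitable ✗; to r=15.1 gives 89.4 − 7.8×15.1 = -28.38 → profitable ✗.
Mediocre (own payoff 20.6): to r=14.4 gives 65.3 − 10.2×14.4 = -81.58 → no gain ✓; to r=15.1 gives 89.4 − 10.2×15.1 = -64.62 → no gain ✓.
4 of the 6 constraints hold; not an equilibrium.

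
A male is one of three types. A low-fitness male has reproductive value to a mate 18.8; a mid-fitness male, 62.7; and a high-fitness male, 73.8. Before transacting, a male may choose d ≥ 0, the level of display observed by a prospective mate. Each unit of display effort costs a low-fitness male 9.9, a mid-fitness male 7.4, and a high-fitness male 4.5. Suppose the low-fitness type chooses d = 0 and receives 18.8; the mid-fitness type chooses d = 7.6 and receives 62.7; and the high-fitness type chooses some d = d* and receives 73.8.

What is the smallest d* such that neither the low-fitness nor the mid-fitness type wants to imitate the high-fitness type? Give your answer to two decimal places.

9.10

Mid-fitness type (on-path payoff 62.7 − 7.4×7.6 = 6.46) won't mimic when 6.46 ≥ 73.8 − 7.4·d*, i.e. d* ≥ 9.10.
Low-fitness type (on-path payoff 18.8) won't mimic when 18.8 ≥ 73.8 − 9.9·d*, i.e. d* ≥ 5.56.
Both must hold, so d* = max(5.56, 9.10) = 9.10. The mid-fitness type's constraint binds.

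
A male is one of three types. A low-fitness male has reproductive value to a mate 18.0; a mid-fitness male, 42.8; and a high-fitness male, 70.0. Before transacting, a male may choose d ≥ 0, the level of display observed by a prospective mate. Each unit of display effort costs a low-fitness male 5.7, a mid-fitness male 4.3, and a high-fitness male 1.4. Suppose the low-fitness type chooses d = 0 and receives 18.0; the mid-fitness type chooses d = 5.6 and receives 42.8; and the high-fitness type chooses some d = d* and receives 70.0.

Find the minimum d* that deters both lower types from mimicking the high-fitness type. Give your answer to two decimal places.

11.93

Low-fitness type (on-path payoff 18.0) won't mimic when 18.0 ≥ 70.0 − 5.7·d*, i.e. d* ≥ 9.12.
Mid-fitness type (on-path payoff 42.8 − 4.3×5.6 = 18.72) won't mimic when 18.72 ≥ 70.0 − 4.3·d*, i.e. d* ≥ 11.93.
Both must hold, so d* = max(9.12, 11.93) = 11.93. The mid-fitness type's constraint binds.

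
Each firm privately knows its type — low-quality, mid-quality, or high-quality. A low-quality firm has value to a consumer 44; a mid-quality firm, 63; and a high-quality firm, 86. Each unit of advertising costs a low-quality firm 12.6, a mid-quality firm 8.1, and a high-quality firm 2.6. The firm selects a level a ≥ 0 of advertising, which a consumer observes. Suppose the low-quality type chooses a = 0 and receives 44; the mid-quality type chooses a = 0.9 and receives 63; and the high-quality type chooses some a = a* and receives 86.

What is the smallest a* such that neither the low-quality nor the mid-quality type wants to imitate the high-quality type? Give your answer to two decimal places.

Low-quality type (on-path payoff 44) won't mimic when 44 ≥ 86 − 12.6·a*, i.e. a* ≥ 3.33.
Mid-quality type (on-path payoff 63 − 8.1×0.9 = 55.71) won't mimic when 55.71 ≥ 86 − 8.1·a*, i.e. a* ≥ 3.74.
Both must hold, so a* = max(3.33, 3.74) = 3.74. The mid-quality type's constraint binds.

3.74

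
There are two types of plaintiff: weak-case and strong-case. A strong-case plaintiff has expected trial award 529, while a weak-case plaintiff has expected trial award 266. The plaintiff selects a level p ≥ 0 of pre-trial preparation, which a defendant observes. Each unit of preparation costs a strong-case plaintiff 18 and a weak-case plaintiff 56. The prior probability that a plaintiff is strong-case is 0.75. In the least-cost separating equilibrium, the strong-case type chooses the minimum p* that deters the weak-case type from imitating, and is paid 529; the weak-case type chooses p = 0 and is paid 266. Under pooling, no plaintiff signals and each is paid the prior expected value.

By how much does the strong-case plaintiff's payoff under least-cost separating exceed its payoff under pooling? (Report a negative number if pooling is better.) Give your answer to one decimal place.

-18.8

Least-cost separating signal: p* solves 266 = 529 − 56·p*, so p* = (529 − 266)/56 ≈ 4.6964.
Strong-case type's separating payoff: 529 − 18 × p* = 529 − 18 × (529 − 266)/56 = 529 − 4734/56 ≈ 444.464.
Pooling payoff: 0.75 × 529 + 0.25 × 266 = 463.25.
Difference: 444.464 − 463.25 = -18.786, i.e. -18.8 to one decimal place.
The strong-case type would prefer the pooling outcome.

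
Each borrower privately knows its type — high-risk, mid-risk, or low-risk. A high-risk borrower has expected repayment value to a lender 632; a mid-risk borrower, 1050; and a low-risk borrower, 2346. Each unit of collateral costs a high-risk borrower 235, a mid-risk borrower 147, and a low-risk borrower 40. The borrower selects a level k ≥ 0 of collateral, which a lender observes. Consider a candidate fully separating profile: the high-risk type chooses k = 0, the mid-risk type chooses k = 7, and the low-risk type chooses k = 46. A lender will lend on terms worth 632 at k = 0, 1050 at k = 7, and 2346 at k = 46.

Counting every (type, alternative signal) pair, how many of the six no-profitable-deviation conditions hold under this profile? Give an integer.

3

High-risk (own payoff 632): to k=7 gives 1050 − 235×7 = -595 → no gain ✓; to k=46 gives 2346 − 235×46 = -8464 → no gain ✓.
Mid-risk (own payoff 1050 − 147×7 = 21): to k=0 gives 632 → profitable ✗; to k=46 gives 2346 − 147×46 = -4416 → no gain ✓.
Low-risk (own payoff 2346 − 40×46 = 506): to k=0 gives 632 → profitable ✗; to k=7 gives 1050 − 40×7 = 770 → profitable ✗.
3 of the 6 constraints hold; not an equilibrium.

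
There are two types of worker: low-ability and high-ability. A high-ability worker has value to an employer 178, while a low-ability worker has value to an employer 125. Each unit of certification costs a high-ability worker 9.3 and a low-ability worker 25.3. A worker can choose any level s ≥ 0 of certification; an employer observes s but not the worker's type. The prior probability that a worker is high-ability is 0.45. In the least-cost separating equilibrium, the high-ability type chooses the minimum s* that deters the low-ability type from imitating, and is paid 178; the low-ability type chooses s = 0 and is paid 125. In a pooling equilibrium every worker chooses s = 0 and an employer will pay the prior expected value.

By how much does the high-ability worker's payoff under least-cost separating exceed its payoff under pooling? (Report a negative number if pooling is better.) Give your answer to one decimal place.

9.7

Least-cost separating signal: s* solves 125 = 178 − 25.3·s*, so s* = (178 − 125)/25.3 ≈ 2.0949.
High-ability type's separating payoff: 178 − 9.3 × s* = 178 − 9.3 × (178 − 125)/25.3 = 178 − 492.9/25.3 ≈ 158.518.
Pooling payoff: 0.45 × 178 + 0.55 × 125 = 148.85.
Difference: 158.518 − 148.85 = 9.668, i.e. 9.7 to one decimal place.
The high-ability type prefers to separate.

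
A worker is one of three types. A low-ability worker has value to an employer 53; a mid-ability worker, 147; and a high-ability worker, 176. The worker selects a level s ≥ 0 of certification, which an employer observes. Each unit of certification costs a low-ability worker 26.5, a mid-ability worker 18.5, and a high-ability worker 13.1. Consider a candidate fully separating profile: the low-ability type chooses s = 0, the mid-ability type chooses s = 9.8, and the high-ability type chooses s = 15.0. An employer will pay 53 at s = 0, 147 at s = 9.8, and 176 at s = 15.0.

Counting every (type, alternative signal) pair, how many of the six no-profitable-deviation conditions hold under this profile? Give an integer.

Mid-ability (own payoff 147 − 18.5×9.8 = -34.3): to s=0 gives 53 → profitable ✗; to s=15.0 gives 176 − 18.5×15.0 = -101.5 → no gain ✓.
Low-ability (own payoff 53): to s=9.8 gives 147 − 26.5×9.8 = -112.7 → no gain ✓; to s=15.0 gives 176 − 26.5×15.0 = -221.5 → no gain ✓.
High-ability (own payoff 176 − 13.1×15.0 = -20.5): to s=0 gives 53 → profitable ✗; to s=9.8 gives 147 − 13.1×9.8 = 18.62 → profitable ✗.
3 of the 6 constraints hold; not an equilibrium.

3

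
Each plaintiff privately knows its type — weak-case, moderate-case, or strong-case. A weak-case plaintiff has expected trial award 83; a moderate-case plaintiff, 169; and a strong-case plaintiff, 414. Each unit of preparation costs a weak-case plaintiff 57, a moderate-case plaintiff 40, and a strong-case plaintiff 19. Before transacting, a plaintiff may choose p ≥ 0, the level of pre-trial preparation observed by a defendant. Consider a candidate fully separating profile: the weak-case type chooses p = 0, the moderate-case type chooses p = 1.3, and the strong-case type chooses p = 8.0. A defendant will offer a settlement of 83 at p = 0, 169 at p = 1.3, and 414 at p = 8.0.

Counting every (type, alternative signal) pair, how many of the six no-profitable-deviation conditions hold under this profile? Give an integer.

5

Weak-case (own payoff 83): to p=1.3 gives 169 − 57×1.3 = 94.9 → profitable ✗; to p=8.0 gives 414 − 57×8.0 = -42 → no gain ✓.
Moderate-case (own payoff 169 − 40×1.3 = 117): to p=0 gives 83 → no gain ✓; to p=8.0 gives 414 − 40×8.0 = 94 → no gain ✓.
Strong-case (own payoff 414 − 19×8.0 = 262): to p=0 gives 83 → no gain ✓; to p=1.3 gives 169 − 19×1.3 = 144.3 → no gain ✓.
5 of the 6 constraints hold; not an equilibrium.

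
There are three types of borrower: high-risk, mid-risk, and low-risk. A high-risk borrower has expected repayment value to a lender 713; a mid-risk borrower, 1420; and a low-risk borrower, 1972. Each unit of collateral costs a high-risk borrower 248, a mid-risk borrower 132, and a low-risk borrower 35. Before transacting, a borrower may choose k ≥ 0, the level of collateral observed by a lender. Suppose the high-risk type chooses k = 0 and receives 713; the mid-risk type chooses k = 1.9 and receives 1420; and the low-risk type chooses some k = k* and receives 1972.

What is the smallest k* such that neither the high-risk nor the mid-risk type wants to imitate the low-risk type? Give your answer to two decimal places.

High-risk type (on-path payoff 713) won't mimic when 713 ≥ 1972 − 248·k*, i.e. k* ≥ 5.08.
Mid-risk type (on-path payoff 1420 − 132×1.9 = 1169.2) won't mimic when 1169.2 ≥ 1972 − 132·k*, i.e. k* ≥ 6.08.
Both must hold, so k* = max(5.08, 6.08) = 6.08. The mid-risk type's constraint binds.

6.08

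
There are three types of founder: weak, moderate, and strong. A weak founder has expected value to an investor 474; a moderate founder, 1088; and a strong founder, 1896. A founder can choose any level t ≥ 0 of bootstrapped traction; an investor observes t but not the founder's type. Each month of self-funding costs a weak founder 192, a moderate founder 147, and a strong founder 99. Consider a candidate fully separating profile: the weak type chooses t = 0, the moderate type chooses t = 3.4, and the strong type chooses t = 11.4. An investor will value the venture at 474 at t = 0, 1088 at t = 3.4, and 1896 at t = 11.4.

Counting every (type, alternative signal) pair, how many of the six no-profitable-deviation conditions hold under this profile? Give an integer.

6

Strong (own payoff 1896 − 99×11.4 = 767.4): to t=0 gives 474 → no gain ✓; to t=3.4 gives 1088 − 99×3.4 = 751.4 → no gain ✓.
Moderate (own payoff 1088 − 147×3.4 = 588.2): to t=0 gives 474 → no gain ✓; to t=11.4 gives 1896 − 147×11.4 = 220.2 → no gain ✓.
Weak (own payoff 474): to t=3.4 gives 1088 − 192×3.4 = 435.2 → no gain ✓; to t=11.4 gives 1896 − 192×11.4 = -292.8 → no gain ✓.
6 of the 6 constraints hold; this profile is a separating equilibrium.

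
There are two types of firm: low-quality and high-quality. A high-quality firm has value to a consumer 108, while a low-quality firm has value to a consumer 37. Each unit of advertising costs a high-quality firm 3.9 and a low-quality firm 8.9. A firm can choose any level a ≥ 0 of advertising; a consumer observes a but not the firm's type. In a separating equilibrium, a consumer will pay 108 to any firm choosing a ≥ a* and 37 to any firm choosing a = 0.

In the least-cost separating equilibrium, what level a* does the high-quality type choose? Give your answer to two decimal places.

A low-quality firm choosing a = 0 receives 37.
Imitating at a* instead would pay 108 at cost 8.9·a*, netting 108 − 8.9·a*.
Indifference: 37 = 108 − 8.9·a*, so a* = (108 − 37) / 8.9 ≈ 7.98.
At a* the low-quality type's incentive constraint just binds; the high-quality type strictly prefers a* since its per-unit cost is lower.

7.98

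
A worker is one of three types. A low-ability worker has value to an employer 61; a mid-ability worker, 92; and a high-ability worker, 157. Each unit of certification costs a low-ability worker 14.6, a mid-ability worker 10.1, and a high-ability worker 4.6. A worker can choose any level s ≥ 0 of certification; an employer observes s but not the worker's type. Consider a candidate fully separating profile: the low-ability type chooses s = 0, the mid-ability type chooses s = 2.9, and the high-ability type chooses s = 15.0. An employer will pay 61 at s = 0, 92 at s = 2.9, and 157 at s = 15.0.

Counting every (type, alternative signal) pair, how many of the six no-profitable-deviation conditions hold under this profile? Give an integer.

6

Low-ability (own payoff 61): to s=2.9 gives 92 − 14.6×2.9 = 49.66 → no gain ✓; to s=15.0 gives 157 − 14.6×15.0 = -62 → no gain ✓.
High-ability (own payoff 157 − 4.6×15.0 = 88): to s=0 gives 61 → no gain ✓; to s=2.9 gives 92 − 4.6×2.9 = 78.66 → no gain ✓.
Mid-ability (own payoff 92 − 10.1×2.9 = 62.71): to s=0 gives 61 → no gain ✓; to s=15.0 gives 157 − 10.1×15.0 = 5.5 → no gain ✓.
6 of the 6 constraints hold; this profile is a separating equilibrium.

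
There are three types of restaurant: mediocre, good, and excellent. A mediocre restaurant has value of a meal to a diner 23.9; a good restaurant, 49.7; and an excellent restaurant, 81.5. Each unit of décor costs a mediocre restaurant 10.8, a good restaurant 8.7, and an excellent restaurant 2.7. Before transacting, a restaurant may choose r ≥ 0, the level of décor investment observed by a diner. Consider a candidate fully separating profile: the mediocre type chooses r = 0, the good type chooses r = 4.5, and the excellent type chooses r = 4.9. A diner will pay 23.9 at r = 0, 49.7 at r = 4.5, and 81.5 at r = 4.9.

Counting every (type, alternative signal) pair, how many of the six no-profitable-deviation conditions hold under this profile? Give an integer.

3

Excellent (own payoff 81.5 − 2.7×4.9 = 68.27): to r=0 gives 23.9 → no gain ✓; to r=4.5 gives 49.7 − 2.7×4.5 = 37.55 → no gain ✓.
Mediocre (own payoff 23.9): to r=4.5 gives 49.7 − 10.8×4.5 = 1.1 → no gain ✓; to r=4.9 gives 81.5 − 10.8×4.9 = 28.58 → profitable ✗.
Good (own payoff 49.7 − 8.7×4.5 = 10.55): to r=0 gives 23.9 → profitable ✗; to r=4.9 gives 81.5 − 8.7×4.9 = 38.87 → profitable ✗.
3 of the 6 constraints hold; not an equilibrium.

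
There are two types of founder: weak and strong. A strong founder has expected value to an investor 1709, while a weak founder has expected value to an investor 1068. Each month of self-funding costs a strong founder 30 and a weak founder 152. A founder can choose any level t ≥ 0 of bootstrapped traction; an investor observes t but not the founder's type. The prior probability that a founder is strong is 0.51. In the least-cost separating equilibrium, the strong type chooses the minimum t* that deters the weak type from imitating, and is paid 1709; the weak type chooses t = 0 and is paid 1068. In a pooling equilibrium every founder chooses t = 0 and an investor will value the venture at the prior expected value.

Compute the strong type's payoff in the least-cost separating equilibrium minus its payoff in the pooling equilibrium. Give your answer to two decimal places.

Least-cost separating signal: t* solves 1068 = 1709 − 152·t*, so t* = (1709 − 1068)/152 ≈ 4.2171.
Strong type's separating payoff: 1709 − 30 × t* = 1709 − 30 × (1709 − 1068)/152 = 1709 − 19230/152 ≈ 1582.4868.
Pooling payoff: 0.51 × 1709 + 0.49 × 1068 = 1394.91.
Difference: 1582.4868 − 1394.91 = 187.5768, i.e. 187.58 to two decimal places.
The strong type prefers to separate.

187.58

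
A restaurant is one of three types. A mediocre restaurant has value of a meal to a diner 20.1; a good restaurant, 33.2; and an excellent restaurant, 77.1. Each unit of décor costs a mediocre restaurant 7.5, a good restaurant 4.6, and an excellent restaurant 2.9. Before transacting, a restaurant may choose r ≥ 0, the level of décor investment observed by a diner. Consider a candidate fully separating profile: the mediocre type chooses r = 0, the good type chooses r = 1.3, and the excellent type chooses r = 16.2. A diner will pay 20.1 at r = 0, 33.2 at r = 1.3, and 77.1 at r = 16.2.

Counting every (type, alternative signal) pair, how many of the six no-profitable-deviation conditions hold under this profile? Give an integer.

Good (own payoff 33.2 − 4.6×1.3 = 27.22): to r=0 gives 20.1 → no gain ✓; to r=16.2 gives 77.1 − 4.6×16.2 = 2.58 → no gain ✓.
Excellent (own payoff 77.1 − 2.9×16.2 = 30.12): to r=0 gives 20.1 → no gain ✓; to r=1.3 gives 33.2 − 2.9×1.3 = 29.43 → no gain ✓.
Mediocre (own payoff 20.1): to r=1.3 gives 33.2 − 7.5×1.3 = 23.45 → profitable ✗; to r=16.2 gives 77.1 − 7.5×16.2 = -44.4 → no gain ✓.
5 of the 6 constraints hold; not an equilibrium.

5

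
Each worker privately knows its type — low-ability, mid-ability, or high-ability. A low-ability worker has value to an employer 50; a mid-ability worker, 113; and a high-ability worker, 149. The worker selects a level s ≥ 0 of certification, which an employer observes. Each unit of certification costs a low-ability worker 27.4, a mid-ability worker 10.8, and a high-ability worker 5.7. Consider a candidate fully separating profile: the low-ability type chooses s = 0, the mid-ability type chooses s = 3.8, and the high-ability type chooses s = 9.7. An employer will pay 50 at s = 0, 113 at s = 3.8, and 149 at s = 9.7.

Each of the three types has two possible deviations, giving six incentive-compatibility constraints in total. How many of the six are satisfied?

6

High-ability (own payoff 149 − 5.7×9.7 = 93.71): to s=0 gives 50 → no gain ✓; to s=3.8 gives 113 − 5.7×3.8 = 91.34 → no gain ✓.
Mid-ability (own payoff 113 − 10.8×3.8 = 71.96): to s=0 gives 50 → no gain ✓; to s=9.7 gives 149 − 10.8×9.7 = 44.24 → no gain ✓.
Low-ability (own payoff 50): to s=3.8 gives 113 − 27.4×3.8 = 8.88 → no gain ✓; to s=9.7 gives 149 − 27.4×9.7 = -116.78 → no gain ✓.
6 of the 6 constraints hold; this profile is a separating equilibrium.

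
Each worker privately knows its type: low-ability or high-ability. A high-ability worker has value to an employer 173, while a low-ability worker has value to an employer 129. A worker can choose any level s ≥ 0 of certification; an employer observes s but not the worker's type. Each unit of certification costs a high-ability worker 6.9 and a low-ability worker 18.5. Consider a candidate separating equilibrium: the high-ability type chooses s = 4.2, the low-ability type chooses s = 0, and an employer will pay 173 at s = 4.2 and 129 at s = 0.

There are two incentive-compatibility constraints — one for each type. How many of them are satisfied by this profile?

High-ability type: signal → 173 − 6.9 × 4.2 = 144.02; deviate to 0 → 129. IC holds (144.02 ≥ 129).
Low-ability type: stay at 0 → 129; mimic → 173 − 18.5 × 4.2 = 95.3. IC holds (129 ≥ 95.3).
2 of 2 constraints hold, so this is a separating equilibrium.

2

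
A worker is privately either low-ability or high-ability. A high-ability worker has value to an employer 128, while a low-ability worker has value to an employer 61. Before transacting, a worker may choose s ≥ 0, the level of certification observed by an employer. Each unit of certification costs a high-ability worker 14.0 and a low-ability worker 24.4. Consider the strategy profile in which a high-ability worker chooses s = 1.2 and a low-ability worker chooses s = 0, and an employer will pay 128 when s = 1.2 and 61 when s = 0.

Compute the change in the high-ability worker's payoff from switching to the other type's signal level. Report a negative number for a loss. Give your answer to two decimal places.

Playing s = 1.2 the high-ability worker receives 128 − 14.0 × 1.2 = 111.2.
Deviating to s = 0 yields 61 instead.
Gain from deviating: 61 − 111.2 = -50.20.
The gain is negative, so the high-ability type's incentive-compatibility constraint is satisfied.

-50.20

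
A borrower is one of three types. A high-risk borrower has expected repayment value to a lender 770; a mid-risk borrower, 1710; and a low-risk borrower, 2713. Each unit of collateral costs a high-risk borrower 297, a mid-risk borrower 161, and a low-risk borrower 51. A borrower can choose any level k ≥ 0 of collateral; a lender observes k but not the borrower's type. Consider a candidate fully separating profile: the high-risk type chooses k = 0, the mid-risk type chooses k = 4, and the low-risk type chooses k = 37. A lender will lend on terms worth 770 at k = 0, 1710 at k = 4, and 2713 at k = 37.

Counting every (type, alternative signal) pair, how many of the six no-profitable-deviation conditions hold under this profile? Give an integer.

Mid-risk (own payoff 1710 − 161×4 = 1066): to k=0 gives 770 → no gain ✓; to k=37 gives 2713 − 161×37 = -3244 → no gain ✓.
Low-risk (own payoff 2713 − 51×37 = 826): to k=0 gives 770 → no gain ✓; to k=4 gives 1710 − 51×4 = 1506 → profitable ✗.
High-risk (own payoff 770): to k=4 gives 1710 − 297×4 = 522 → no gain ✓; to k=37 gives 2713 − 297×37 = -8276 → no gain ✓.
5 of the 6 constraints hold; not an equilibrium.

5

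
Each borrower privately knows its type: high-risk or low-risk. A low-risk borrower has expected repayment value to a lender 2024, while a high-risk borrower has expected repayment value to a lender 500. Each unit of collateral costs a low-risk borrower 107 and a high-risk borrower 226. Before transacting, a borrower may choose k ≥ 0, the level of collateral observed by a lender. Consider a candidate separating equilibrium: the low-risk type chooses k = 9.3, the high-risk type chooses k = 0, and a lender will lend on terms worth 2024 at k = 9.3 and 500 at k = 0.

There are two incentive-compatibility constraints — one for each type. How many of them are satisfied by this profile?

2

High-risk type: stay at 0 → 500; mimic → 2024 − 226 × 9.3 = -77.8. IC holds (500 ≥ -77.8).
Low-risk type: signal → 2024 − 107 × 9.3 = 1028.9; deviate to 0 → 500. IC holds (1028.9 ≥ 500).
2 of 2 constraints hold, so this is a separating equilibrium.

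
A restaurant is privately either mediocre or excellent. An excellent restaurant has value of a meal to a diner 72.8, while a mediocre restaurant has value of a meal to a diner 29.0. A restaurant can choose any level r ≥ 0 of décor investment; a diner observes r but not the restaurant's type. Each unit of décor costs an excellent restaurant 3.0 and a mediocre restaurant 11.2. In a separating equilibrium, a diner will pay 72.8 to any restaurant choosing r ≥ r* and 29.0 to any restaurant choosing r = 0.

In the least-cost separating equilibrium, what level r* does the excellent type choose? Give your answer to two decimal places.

A mediocre restaurant choosing r = 0 receives 29.0.
Imitating at r* instead would pay 72.8 at cost 11.2·r*, netting 72.8 − 11.2·r*.
Indifference: 29.0 = 72.8 − 11.2·r*, so r* = (72.8 − 29.0) / 11.2 ≈ 3.91.
At r* the mediocre type's incentive constraint just binds; the excellent type strictly prefers r* since its per-unit cost is lower.

3.91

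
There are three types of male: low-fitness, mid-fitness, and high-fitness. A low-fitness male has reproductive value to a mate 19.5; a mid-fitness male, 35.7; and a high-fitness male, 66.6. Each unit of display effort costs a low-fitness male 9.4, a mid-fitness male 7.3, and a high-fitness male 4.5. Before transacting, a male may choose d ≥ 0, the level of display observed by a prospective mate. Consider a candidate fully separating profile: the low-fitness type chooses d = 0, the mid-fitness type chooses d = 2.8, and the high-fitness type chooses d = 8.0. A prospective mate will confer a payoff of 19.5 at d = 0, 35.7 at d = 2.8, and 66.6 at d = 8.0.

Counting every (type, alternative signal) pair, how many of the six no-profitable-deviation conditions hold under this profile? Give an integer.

5

Mid-fitness (own payoff 35.7 − 7.3×2.8 = 15.26): to d=0 gives 19.5 → profitable ✗; to d=8.0 gives 66.6 − 7.3×8.0 = 8.2 → no gain ✓.
High-fitness (own payoff 66.6 − 4.5×8.0 = 30.6): to d=0 gives 19.5 → no gain ✓; to d=2.8 gives 35.7 − 4.5×2.8 = 23.1 → no gain ✓.
Low-fitness (own payoff 19.5): to d=2.8 gives 35.7 − 9.4×2.8 = 9.38 → no gain ✓; to d=8.0 gives 66.6 − 9.4×8.0 = -8.6 → no gain ✓.
5 of the 6 constraints hold; not an equilibrium.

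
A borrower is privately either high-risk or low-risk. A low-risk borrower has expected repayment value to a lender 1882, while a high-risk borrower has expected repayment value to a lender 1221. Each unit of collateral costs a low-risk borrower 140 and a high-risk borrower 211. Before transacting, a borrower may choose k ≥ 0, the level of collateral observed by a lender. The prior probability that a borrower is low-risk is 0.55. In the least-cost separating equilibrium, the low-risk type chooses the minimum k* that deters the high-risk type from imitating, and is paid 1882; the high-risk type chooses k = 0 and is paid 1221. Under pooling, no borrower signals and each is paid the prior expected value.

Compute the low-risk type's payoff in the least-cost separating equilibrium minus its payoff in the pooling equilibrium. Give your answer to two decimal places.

Least-cost separating signal: k* solves 1221 = 1882 − 211·k*, so k* = (1882 − 1221)/211 ≈ 3.1327.
Low-risk type's separating payoff: 1882 − 140 × k* = 1882 − 140 × (1882 − 1221)/211 = 1882 − 92540/211 ≈ 1443.4218.
Pooling payoff: 0.55 × 1882 + 0.45 × 1221 = 1584.55.
Difference: 1443.4218 − 1584.55 = -141.1282, i.e. -141.13 to two decimal places.
The low-risk type would prefer the pooling outcome.

-141.13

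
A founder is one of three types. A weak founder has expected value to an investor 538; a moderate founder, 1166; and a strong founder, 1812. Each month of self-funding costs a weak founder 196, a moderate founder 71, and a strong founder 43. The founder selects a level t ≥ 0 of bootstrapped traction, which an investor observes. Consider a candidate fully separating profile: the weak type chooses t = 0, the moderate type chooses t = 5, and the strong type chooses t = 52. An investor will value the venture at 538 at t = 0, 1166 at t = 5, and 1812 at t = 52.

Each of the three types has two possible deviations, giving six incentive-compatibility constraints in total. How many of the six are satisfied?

Moderate (own payoff 1166 − 71×5 = 811): to t=0 gives 538 → no gain ✓; to t=52 gives 1812 − 71×52 = -1880 → no gain ✓.
Weak (own payoff 538): to t=5 gives 1166 − 196×5 = 186 → no gain ✓; to t=52 gives 1812 − 196×52 = -8380 → no gain ✓.
Strong (own payoff 1812 − 43×52 = -424): to t=0 gives 538 → profitable ✗; to t=5 gives 1166 − 43×5 = 951 → profitable ✗.
4 of the 6 constraints hold; not an equilibrium.

4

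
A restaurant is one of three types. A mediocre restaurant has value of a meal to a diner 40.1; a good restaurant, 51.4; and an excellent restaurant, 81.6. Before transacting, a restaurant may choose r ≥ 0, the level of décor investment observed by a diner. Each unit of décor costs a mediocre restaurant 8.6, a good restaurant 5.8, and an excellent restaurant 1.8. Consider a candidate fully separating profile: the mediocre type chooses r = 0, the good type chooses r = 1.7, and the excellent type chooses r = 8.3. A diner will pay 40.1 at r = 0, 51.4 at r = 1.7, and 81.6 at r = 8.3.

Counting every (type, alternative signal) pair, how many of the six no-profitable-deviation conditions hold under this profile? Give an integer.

Good (own payoff 51.4 − 5.8×1.7 = 41.54): to r=0 gives 40.1 → no gain ✓; to r=8.3 gives 81.6 − 5.8×8.3 = 33.46 → no gain ✓.
Excellent (own payoff 81.6 − 1.8×8.3 = 66.66): to r=0 gives 40.1 → no gain ✓; to r=1.7 gives 51.4 − 1.8×1.7 = 48.34 → no gain ✓.
Mediocre (own payoff 40.1): to r=1.7 gives 51.4 − 8.6×1.7 = 36.78 → no gain ✓; to r=8.3 gives 81.6 − 8.6×8.3 = 10.22 → no gain ✓.
6 of the 6 constraints hold; this profile is a separating equilibrium.

6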